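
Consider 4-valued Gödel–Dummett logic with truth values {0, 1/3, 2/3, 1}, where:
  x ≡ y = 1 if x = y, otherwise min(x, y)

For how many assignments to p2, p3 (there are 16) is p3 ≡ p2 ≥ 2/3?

p2 = 0, p3 = 0 ↦ 1  ≥
p2 = 0, p3 = 1/3 ↦ 0  <
p2 = 0, p3 = 2/3 ↦ 0  <
p2 = 0, p3 = 1 ↦ 0  <
p2 = 1/3, p3 = 0 ↦ 0  <
p2 = 1/3, p3 = 1/3 ↦ 1  ≥
p2 = 1/3, p3 = 2/3 ↦ 1/3  <
p2 = 1/3, p3 = 1 ↦ 1/3  <
p2 = 2/3, p3 = 0 ↦ 0  <
p2 = 2/3, p3 = 1/3 ↦ 1/3  <
p2 = 2/3, p3 = 2/3 ↦ 1  ≥
p2 = 2/3, p3 = 1 ↦ 2/3  ≥
p2 = 1, p3 = 0 ↦ 0  <
p2 = 1, p3 = 1/3 ↦ 1/3  <
p2 = 1, p3 = 2/3 ↦ 2/3  ≥
p2 = 1, p3 = 1 ↦ 1  ≥
So 6 of the 16 assignments meet the threshold.

6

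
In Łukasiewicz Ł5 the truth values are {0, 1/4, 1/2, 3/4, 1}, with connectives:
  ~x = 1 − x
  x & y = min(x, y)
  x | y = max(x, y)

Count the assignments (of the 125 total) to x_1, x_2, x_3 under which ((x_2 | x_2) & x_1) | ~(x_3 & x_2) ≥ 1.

value 1: 49 assignments (counts)
value 3/4: 43 assignments
value 1/2: 25 assignments
value 1/4: 7 assignments
value 0: 1 assignment
So 49 of the 125 assignments meet the threshold.

49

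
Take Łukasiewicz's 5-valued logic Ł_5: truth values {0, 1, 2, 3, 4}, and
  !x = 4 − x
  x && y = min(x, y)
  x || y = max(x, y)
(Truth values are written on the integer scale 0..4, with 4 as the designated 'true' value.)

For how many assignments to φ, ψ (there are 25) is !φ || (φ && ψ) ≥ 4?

value 4: 6 assignments (counts)
value 3: 8 assignments
value 2: 7 assignments
value 1: 3 assignments
value 0: 1 assignment
So 6 of the 25 assignments meet the threshold.

6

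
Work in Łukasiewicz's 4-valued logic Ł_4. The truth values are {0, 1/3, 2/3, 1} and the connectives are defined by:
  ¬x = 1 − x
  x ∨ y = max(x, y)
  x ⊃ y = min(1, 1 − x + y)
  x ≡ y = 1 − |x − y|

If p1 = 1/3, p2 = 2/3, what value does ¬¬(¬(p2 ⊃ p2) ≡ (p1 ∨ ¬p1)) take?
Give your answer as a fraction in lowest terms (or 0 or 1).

1/3

p2 ⊃ p2 = 2/3 ⊃ 2/3 = 1
¬(p2 ⊃ p2) = ¬1 = 0
¬p1 = ¬1/3 = 2/3
p1 ∨ ¬p1 = 1/3 ∨ 2/3 = 2/3
¬(p2 ⊃ p2) ≡ (p1 ∨ ¬p1) = 0 ≡ 2/3 = 1/3
¬(¬(p2 ⊃ p2) ≡ (p1 ∨ ¬p1)) = ¬1/3 = 2/3
¬¬(¬(p2 ⊃ p2) ≡ (p1 ∨ ¬p1)) = ¬2/3 = 1/3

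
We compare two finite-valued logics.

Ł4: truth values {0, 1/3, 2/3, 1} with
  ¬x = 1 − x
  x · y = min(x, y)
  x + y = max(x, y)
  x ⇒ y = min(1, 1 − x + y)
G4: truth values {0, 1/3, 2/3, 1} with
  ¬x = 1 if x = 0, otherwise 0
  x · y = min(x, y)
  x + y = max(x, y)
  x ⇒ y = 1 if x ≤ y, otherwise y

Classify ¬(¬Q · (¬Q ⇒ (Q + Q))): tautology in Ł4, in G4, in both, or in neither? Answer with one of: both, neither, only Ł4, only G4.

In Ł4: at Q = 1/3 the value is 1/3 — not a tautology.
In G4: every assignment gives 1 — tautology.

only G4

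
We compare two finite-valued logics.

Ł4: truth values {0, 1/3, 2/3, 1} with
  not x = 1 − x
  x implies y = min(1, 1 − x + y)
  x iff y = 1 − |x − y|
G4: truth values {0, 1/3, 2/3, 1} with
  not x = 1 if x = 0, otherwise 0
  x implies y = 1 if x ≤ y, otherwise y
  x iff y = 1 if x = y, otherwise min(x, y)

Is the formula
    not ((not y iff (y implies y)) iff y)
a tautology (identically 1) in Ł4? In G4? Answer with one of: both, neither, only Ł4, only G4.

only G4

In Ł4: at y = 1/3 the value is 1/3 — not a tautology.
In G4: every assignment gives 1 — tautology.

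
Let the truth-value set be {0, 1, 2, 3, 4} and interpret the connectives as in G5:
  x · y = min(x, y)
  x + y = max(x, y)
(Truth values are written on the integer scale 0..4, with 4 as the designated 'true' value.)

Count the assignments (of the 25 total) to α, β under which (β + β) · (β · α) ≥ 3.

value 4: 1 assignment (counts)
value 3: 3 assignments (counts)
value 2: 5 assignments
value 1: 7 assignments
value 0: 9 assignments
So 4 of the 25 assignments meet the threshold.

4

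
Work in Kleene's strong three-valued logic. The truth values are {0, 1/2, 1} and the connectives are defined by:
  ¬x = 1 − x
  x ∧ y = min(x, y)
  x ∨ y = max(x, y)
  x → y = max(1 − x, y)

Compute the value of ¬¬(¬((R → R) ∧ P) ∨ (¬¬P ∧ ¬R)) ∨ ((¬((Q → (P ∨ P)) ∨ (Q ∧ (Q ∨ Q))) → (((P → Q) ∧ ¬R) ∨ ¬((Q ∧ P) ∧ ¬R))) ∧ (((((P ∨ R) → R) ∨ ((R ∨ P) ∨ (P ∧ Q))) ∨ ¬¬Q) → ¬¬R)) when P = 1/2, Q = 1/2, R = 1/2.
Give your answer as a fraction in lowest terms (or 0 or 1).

1/2

R → R = 1/2 → 1/2 = 1/2
(R → R) ∧ P = 1/2 ∧ 1/2 = 1/2
¬((R → R) ∧ P) = ¬1/2 = 1/2
¬P = ¬1/2 = 1/2
¬¬P = ¬1/2 = 1/2
¬R = ¬1/2 = 1/2
¬¬P ∧ ¬R = 1/2 ∧ 1/2 = 1/2
¬((R → R) ∧ P) ∨ (¬¬P ∧ ¬R) = 1/2 ∨ 1/2 = 1/2
¬(¬((R → R) ∧ P) ∨ (¬¬P ∧ ¬R)) = ¬1/2 = 1/2
¬¬(¬((R → R) ∧ P) ∨ (¬¬P ∧ ¬R)) = ¬1/2 = 1/2
P ∨ P = 1/2 ∨ 1/2 = 1/2
Q → (P ∨ P) = 1/2 → 1/2 = 1/2
Q ∨ Q = 1/2 ∨ 1/2 = 1/2
Q ∧ (Q ∨ Q) = 1/2 ∧ 1/2 = 1/2
(Q → (P ∨ P)) ∨ (Q ∧ (Q ∨ Q)) = 1/2 ∨ 1/2 = 1/2
¬((Q → (P ∨ P)) ∨ (Q ∧ (Q ∨ Q))) = ¬1/2 = 1/2
P → Q = 1/2 → 1/2 = 1/2
¬R = ¬1/2 = 1/2
(P → Q) ∧ ¬R = 1/2 ∧ 1/2 = 1/2
Q ∧ P = 1/2 ∧ 1/2 = 1/2
¬R = ¬1/2 = 1/2
(Q ∧ P) ∧ ¬R = 1/2 ∧ 1/2 = 1/2
¬((Q ∧ P) ∧ ¬R) = ¬1/2 = 1/2
((P → Q) ∧ ¬R) ∨ ¬((Q ∧ P) ∧ ¬R) = 1/2 ∨ 1/2 = 1/2
¬((Q → (P ∨ P)) ∨ (Q ∧ (Q ∨ Q))) → (((P → Q) ∧ ¬R) ∨ ¬((Q ∧ P) ∧ ¬R)) = 1/2 → 1/2 = 1/2
P ∨ R = 1/2 ∨ 1/2 = 1/2
(P ∨ R) → R = 1/2 → 1/2 = 1/2
R ∨ P = 1/2 ∨ 1/2 = 1/2
P ∧ Q = 1/2 ∧ 1/2 = 1/2
(R ∨ P) ∨ (P ∧ Q) = 1/2 ∨ 1/2 = 1/2
((P ∨ R) → R) ∨ ((R ∨ P) ∨ (P ∧ Q)) = 1/2 ∨ 1/2 = 1/2
¬Q = ¬1/2 = 1/2
¬¬Q = ¬1/2 = 1/2
(((P ∨ R) → R) ∨ ((R ∨ P) ∨ (P ∧ Q))) ∨ ¬¬Q = 1/2 ∨ 1/2 = 1/2
¬R = ¬1/2 = 1/2
¬¬R = ¬1/2 = 1/2
((((P ∨ R) → R) ∨ ((R ∨ P) ∨ (P ∧ Q))) ∨ ¬¬Q) → ¬¬R = 1/2 → 1/2 = 1/2
(¬((Q → (P ∨ P)) ∨ (Q ∧ (Q ∨ Q))) → (((P → Q) ∧ ¬R) ∨ ¬((Q ∧ P) ∧ ¬R))) ∧ (((((P ∨ R) → R) ∨ ((R ∨ P) ∨ (P ∧ Q))) ∨ ¬¬Q) → ¬¬R) = 1/2 ∧ 1/2 = 1/2
¬¬(¬((R → R) ∧ P) ∨ (¬¬P ∧ ¬R)) ∨ ((¬((Q → (P ∨ P)) ∨ (Q ∧ (Q ∨ Q))) → (((P → Q) ∧ ¬R) ∨ ¬((Q ∧ P) ∧ ¬R))) ∧ (((((P ∨ R) → R) ∨ ((R ∨ P) ∨ (P ∧ Q))) ∨ ¬¬Q) → ¬¬R)) = 1/2 ∨ 1/2 = 1/2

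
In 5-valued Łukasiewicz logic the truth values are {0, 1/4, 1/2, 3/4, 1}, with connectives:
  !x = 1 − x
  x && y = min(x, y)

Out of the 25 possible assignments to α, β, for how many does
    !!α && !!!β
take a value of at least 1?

1

value 1: 1 assignment (counts)
value 3/4: 3 assignments
value 1/2: 5 assignments
value 1/4: 7 assignments
value 0: 9 assignments
So 1 of the 25 assignments meets the threshold.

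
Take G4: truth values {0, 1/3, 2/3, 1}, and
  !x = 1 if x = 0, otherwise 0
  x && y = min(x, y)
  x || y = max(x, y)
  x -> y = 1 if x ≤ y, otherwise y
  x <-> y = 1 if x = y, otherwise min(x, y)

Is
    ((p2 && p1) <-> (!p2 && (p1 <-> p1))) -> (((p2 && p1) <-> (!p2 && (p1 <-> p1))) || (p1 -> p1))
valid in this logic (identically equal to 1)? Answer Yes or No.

p1 = 0, p2 = 0 ↦ 1
p1 = 0, p2 = 1/3 ↦ 1
p1 = 0, p2 = 2/3 ↦ 1
p1 = 0, p2 = 1 ↦ 1
p1 = 1/3, p2 = 0 ↦ 1
p1 = 1/3, p2 = 1/3 ↦ 1
p1 = 1/3, p2 = 2/3 ↦ 1
p1 = 1/3, p2 = 1 ↦ 1
p1 = 2/3, p2 = 0 ↦ 1
p1 = 2/3, p2 = 1/3 ↦ 1
p1 = 2/3, p2 = 2/3 ↦ 1
p1 = 2/3, p2 = 1 ↦ 1
p1 = 1, p2 = 0 ↦ 1
p1 = 1, p2 = 1/3 ↦ 1
p1 = 1, p2 = 2/3 ↦ 1
p1 = 1, p2 = 1 ↦ 1
Every assignment gives a value ≥ 1.

Yes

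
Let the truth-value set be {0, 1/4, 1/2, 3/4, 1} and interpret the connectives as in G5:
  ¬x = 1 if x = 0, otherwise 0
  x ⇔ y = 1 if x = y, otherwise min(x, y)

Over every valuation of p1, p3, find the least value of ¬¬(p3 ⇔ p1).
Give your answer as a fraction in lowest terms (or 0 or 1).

Take p1 = 0, p3 = 1/4:
p3 ⇔ p1 = 1/4 ⇔ 0 = 0
¬(p3 ⇔ p1) = ¬0 = 1
¬¬(p3 ⇔ p1) = ¬1 = 0
No assignment yields a value below 0, so this is the minimum.

0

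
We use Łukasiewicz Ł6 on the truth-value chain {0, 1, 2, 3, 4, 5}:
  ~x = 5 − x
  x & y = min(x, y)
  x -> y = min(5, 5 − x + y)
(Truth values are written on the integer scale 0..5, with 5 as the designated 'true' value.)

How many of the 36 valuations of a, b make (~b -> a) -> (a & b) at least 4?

value 5: 2 assignments (counts)
value 4: 6 assignments (counts)
value 3: 10 assignments
value 2: 10 assignments
value 1: 6 assignments
value 0: 2 assignments
So 8 of the 36 assignments meet the threshold.

8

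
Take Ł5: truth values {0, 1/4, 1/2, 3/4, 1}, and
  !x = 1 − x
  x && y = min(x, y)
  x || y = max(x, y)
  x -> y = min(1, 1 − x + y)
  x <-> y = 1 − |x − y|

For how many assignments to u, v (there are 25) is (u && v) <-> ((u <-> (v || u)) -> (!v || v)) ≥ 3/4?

7

value 1: 6 assignments (counts)
value 3/4: 1 assignment (counts)
value 1/2: 7 assignments
value 1/4: 2 assignments
value 0: 9 assignments
So 7 of the 25 assignments meet the threshold.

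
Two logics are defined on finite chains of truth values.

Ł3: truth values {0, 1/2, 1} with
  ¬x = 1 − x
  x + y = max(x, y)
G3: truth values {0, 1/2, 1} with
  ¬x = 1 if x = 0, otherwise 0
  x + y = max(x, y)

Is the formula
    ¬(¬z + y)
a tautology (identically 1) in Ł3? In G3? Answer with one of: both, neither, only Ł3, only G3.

In Ł3: at y = 0, z = 0 the value is 0 — not a tautology.
In G3: at y = 0, z = 0 the value is 0 — not a tautology.

neither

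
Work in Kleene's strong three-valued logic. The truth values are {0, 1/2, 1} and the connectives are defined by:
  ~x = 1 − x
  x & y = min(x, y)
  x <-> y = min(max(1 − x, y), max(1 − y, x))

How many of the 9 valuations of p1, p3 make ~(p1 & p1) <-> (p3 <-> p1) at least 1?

p1 = 0, p3 = 0 ↦ 1  ≥
p1 = 0, p3 = 1/2 ↦ 1/2  <
p1 = 0, p3 = 1 ↦ 0  <
p1 = 1/2, p3 = 0 ↦ 1/2  <
p1 = 1/2, p3 = 1/2 ↦ 1/2  <
p1 = 1/2, p3 = 1 ↦ 1/2  <
p1 = 1, p3 = 0 ↦ 1  ≥
p1 = 1, p3 = 1/2 ↦ 1/2  <
p1 = 1, p3 = 1 ↦ 0  <
So 2 of the 9 assignments meet the threshold.

2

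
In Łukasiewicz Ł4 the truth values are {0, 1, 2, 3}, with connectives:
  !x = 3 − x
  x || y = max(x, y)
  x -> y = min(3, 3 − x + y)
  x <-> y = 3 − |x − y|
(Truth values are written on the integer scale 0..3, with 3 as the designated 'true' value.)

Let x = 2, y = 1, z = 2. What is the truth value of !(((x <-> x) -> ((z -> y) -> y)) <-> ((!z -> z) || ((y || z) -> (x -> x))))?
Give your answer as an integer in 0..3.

1

x <-> x = 2 <-> 2 = 3
z -> y = 2 -> 1 = 2
(z -> y) -> y = 2 -> 1 = 2
(x <-> x) -> ((z -> y) -> y) = 3 -> 2 = 2
!z = !2 = 1
!z -> z = 1 -> 2 = 3
y || z = 1 || 2 = 2
x -> x = 2 -> 2 = 3
(y || z) -> (x -> x) = 2 -> 3 = 3
(!z -> z) || ((y || z) -> (x -> x)) = 3 || 3 = 3
((x <-> x) -> ((z -> y) -> y)) <-> ((!z -> z) || ((y || z) -> (x -> x))) = 2 <-> 3 = 2
!(((x <-> x) -> ((z -> y) -> y)) <-> ((!z -> z) || ((y || z) -> (x -> x)))) = !2 = 1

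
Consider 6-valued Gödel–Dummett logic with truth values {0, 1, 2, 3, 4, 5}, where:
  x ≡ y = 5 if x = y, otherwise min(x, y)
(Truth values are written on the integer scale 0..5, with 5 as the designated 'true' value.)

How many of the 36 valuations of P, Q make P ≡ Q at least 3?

value 5: 6 assignments (counts)
value 4: 2 assignments (counts)
value 3: 4 assignments (counts)
value 2: 6 assignments
value 1: 8 assignments
value 0: 10 assignments
So 12 of the 36 assignments meet the threshold.

12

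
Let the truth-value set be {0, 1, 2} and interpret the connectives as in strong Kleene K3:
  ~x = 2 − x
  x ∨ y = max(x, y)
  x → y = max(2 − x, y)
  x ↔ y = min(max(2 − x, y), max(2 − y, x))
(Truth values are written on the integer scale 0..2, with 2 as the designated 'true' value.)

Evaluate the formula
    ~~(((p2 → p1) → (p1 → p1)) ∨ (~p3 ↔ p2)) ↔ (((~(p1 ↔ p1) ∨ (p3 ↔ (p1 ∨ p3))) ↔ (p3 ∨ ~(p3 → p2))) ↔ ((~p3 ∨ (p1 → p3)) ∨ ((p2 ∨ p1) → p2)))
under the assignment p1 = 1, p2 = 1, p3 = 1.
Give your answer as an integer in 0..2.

1

p2 → p1 = 1 → 1 = 1
p1 → p1 = 1 → 1 = 1
(p2 → p1) → (p1 → p1) = 1 → 1 = 1
~p3 = ~1 = 1
~p3 ↔ p2 = 1 ↔ 1 = 1
((p2 → p1) → (p1 → p1)) ∨ (~p3 ↔ p2) = 1 ∨ 1 = 1
~(((p2 → p1) → (p1 → p1)) ∨ (~p3 ↔ p2)) = ~1 = 1
~~(((p2 → p1) → (p1 → p1)) ∨ (~p3 ↔ p2)) = ~1 = 1
p1 ↔ p1 = 1 ↔ 1 = 1
~(p1 ↔ p1) = ~1 = 1
p1 ∨ p3 = 1 ∨ 1 = 1
p3 ↔ (p1 ∨ p3) = 1 ↔ 1 = 1
~(p1 ↔ p1) ∨ (p3 ↔ (p1 ∨ p3)) = 1 ∨ 1 = 1
p3 → p2 = 1 → 1 = 1
~(p3 → p2) = ~1 = 1
p3 ∨ ~(p3 → p2) = 1 ∨ 1 = 1
(~(p1 ↔ p1) ∨ (p3 ↔ (p1 ∨ p3))) ↔ (p3 ∨ ~(p3 → p2)) = 1 ↔ 1 = 1
~p3 = ~1 = 1
p1 → p3 = 1 → 1 = 1
~p3 ∨ (p1 → p3) = 1 ∨ 1 = 1
p2 ∨ p1 = 1 ∨ 1 = 1
(p2 ∨ p1) → p2 = 1 → 1 = 1
(~p3 ∨ (p1 → p3)) ∨ ((p2 ∨ p1) → p2) = 1 ∨ 1 = 1
((~(p1 ↔ p1) ∨ (p3 ↔ (p1 ∨ p3))) ↔ (p3 ∨ ~(p3 → p2))) ↔ ((~p3 ∨ (p1 → p3)) ∨ ((p2 ∨ p1) → p2)) = 1 ↔ 1 = 1
~~(((p2 → p1) → (p1 → p1)) ∨ (~p3 ↔ p2)) ↔ (((~(p1 ↔ p1) ∨ (p3 ↔ (p1 ∨ p3))) ↔ (p3 ∨ ~(p3 → p2))) ↔ ((~p3 ∨ (p1 → p3)) ∨ ((p2 ∨ p1) → p2))) = 1 ↔ 1 = 1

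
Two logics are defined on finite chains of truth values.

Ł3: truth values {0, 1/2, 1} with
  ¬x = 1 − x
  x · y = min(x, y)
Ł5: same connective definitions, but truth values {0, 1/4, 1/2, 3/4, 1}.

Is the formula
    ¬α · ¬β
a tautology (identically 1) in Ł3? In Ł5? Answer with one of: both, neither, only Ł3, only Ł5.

In Ł3: at α = 0, β = 1/2 the value is 1/2 — not a tautology.
In Ł5: at α = 0, β = 1/4 the value is 3/4 — not a tautology.

neither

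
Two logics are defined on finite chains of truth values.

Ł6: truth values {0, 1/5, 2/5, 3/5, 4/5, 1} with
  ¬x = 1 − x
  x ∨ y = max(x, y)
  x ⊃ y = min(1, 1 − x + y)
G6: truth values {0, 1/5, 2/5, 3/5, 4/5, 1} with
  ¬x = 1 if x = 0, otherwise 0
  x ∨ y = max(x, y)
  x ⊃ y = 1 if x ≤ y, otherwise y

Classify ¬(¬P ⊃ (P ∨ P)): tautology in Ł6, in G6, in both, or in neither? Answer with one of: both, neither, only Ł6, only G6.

In Ł6: at P = 1/5 the value is 3/5 — not a tautology.
In G6: at P = 1/5 the value is 0 — not a tautology.

neither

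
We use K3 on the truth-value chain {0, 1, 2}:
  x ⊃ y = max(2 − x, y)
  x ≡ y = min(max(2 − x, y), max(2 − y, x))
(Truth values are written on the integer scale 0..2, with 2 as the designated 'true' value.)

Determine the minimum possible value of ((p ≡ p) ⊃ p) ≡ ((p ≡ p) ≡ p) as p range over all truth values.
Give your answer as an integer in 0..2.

Take p = 1:
p ≡ p = 1 ≡ 1 = 1
(p ≡ p) ⊃ p = 1 ⊃ 1 = 1
p ≡ p = 1 ≡ 1 = 1
(p ≡ p) ≡ p = 1 ≡ 1 = 1
((p ≡ p) ⊃ p) ≡ ((p ≡ p) ≡ p) = 1 ≡ 1 = 1
No assignment yields a value below 1, so this is the minimum.

1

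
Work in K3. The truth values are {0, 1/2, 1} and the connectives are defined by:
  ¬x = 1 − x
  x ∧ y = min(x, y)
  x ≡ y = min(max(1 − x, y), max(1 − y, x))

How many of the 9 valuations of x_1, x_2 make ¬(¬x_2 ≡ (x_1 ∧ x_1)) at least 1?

x_1 = 0, x_2 = 0 ↦ 1  ≥
x_1 = 0, x_2 = 1/2 ↦ 1/2  <
x_1 = 0, x_2 = 1 ↦ 0  <
x_1 = 1/2, x_2 = 0 ↦ 1/2  <
x_1 = 1/2, x_2 = 1/2 ↦ 1/2  <
x_1 = 1/2, x_2 = 1 ↦ 1/2  <
x_1 = 1, x_2 = 0 ↦ 0  <
x_1 = 1, x_2 = 1/2 ↦ 1/2  <
x_1 = 1, x_2 = 1 ↦ 1  ≥
So 2 of the 9 assignments meet the threshold.

2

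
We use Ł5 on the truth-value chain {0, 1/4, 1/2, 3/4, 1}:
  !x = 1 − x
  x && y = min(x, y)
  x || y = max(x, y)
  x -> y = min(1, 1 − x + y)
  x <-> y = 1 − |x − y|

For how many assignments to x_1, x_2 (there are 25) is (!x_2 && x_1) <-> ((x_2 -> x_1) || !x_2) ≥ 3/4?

8

value 1: 2 assignments (counts)
value 3/4: 6 assignments (counts)
value 1/2: 9 assignments
value 1/4: 6 assignments
value 0: 2 assignments
So 8 of the 25 assignments meet the threshold.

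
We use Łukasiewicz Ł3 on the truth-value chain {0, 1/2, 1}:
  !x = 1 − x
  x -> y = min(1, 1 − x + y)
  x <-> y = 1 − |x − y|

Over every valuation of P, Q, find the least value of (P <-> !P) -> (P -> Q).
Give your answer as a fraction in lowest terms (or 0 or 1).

1/2

Take P = 1/2, Q = 0:
!P = !1/2 = 1/2
P <-> !P = 1/2 <-> 1/2 = 1
P -> Q = 1/2 -> 0 = 1/2
(P <-> !P) -> (P -> Q) = 1 -> 1/2 = 1/2
No assignment yields a value below 1/2, so this is the minimum.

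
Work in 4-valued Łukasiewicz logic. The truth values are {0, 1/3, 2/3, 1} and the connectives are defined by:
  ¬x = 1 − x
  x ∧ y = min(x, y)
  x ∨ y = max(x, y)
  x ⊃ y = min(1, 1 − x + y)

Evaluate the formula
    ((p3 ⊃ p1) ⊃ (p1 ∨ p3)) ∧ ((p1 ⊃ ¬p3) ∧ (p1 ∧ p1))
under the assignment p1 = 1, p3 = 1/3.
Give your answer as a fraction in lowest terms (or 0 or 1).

p3 ⊃ p1 = 1/3 ⊃ 1 = 1
p1 ∨ p3 = 1 ∨ 1/3 = 1
(p3 ⊃ p1) ⊃ (p1 ∨ p3) = 1 ⊃ 1 = 1
¬p3 = ¬1/3 = 2/3
p1 ⊃ ¬p3 = 1 ⊃ 2/3 = 2/3
p1 ∧ p1 = 1 ∧ 1 = 1
(p1 ⊃ ¬p3) ∧ (p1 ∧ p1) = 2/3 ∧ 1 = 2/3
((p3 ⊃ p1) ⊃ (p1 ∨ p3)) ∧ ((p1 ⊃ ¬p3) ∧ (p1 ∧ p1)) = 1 ∧ 2/3 = 2/3

2/3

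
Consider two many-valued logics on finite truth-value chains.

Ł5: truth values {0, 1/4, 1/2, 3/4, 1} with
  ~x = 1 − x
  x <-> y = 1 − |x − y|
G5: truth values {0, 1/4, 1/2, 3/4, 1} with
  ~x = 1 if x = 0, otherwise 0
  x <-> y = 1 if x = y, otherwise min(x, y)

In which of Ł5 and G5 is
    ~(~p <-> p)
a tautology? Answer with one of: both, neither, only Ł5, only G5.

In Ł5: at p = 1/4 the value is 1/2 — not a tautology.
In G5: every assignment gives 1 — tautology.

only G5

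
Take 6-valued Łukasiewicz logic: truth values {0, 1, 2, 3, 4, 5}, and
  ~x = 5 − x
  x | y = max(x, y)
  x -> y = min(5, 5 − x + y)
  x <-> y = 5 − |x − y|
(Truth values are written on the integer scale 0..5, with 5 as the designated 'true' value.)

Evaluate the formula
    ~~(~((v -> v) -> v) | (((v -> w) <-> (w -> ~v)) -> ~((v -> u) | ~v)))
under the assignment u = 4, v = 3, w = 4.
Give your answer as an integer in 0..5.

v -> v = 3 -> 3 = 5
(v -> v) -> v = 5 -> 3 = 3
~((v -> v) -> v) = ~3 = 2
v -> w = 3 -> 4 = 5
~v = ~3 = 2
w -> ~v = 4 -> 2 = 3
(v -> w) <-> (w -> ~v) = 5 <-> 3 = 3
v -> u = 3 -> 4 = 5
~v = ~3 = 2
(v -> u) | ~v = 5 | 2 = 5
~((v -> u) | ~v) = ~5 = 0
((v -> w) <-> (w -> ~v)) -> ~((v -> u) | ~v) = 3 -> 0 = 2
~((v -> v) -> v) | (((v -> w) <-> (w -> ~v)) -> ~((v -> u) | ~v)) = 2 | 2 = 2
~(~((v -> v) -> v) | (((v -> w) <-> (w -> ~v)) -> ~((v -> u) | ~v))) = ~2 = 3
~~(~((v -> v) -> v) | (((v -> w) <-> (w -> ~v)) -> ~((v -> u) | ~v))) = ~3 = 2

2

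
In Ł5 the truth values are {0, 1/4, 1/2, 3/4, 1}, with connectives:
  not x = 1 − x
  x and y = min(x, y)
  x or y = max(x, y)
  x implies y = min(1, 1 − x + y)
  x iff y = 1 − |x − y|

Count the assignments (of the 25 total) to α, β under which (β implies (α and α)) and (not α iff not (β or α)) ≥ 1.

15

value 1: 15 assignments (counts)
value 3/4: 4 assignments
value 1/2: 3 assignments
value 1/4: 2 assignments
value 0: 1 assignment
So 15 of the 25 assignments meet the threshold.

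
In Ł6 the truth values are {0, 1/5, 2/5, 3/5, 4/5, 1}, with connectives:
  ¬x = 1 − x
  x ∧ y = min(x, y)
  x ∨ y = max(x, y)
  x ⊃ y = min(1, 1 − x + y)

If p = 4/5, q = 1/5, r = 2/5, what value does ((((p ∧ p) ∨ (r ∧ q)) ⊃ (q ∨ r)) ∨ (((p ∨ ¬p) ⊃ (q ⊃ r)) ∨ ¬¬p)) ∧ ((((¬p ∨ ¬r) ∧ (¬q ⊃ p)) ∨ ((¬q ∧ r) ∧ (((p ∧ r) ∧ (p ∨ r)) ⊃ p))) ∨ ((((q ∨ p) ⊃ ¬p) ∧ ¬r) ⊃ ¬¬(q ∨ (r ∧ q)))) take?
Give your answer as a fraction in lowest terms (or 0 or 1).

p ∧ p = 4/5 ∧ 4/5 = 4/5
r ∧ q = 2/5 ∧ 1/5 = 1/5
(p ∧ p) ∨ (r ∧ q) = 4/5 ∨ 1/5 = 4/5
q ∨ r = 1/5 ∨ 2/5 = 2/5
((p ∧ p) ∨ (r ∧ q)) ⊃ (q ∨ r) = 4/5 ⊃ 2/5 = 3/5
¬p = ¬4/5 = 1/5
p ∨ ¬p = 4/5 ∨ 1/5 = 4/5
q ⊃ r = 1/5 ⊃ 2/5 = 1
(p ∨ ¬p) ⊃ (q ⊃ r) = 4/5 ⊃ 1 = 1
¬p = ¬4/5 = 1/5
¬¬p = ¬1/5 = 4/5
((p ∨ ¬p) ⊃ (q ⊃ r)) ∨ ¬¬p = 1 ∨ 4/5 = 1
(((p ∧ p) ∨ (r ∧ q)) ⊃ (q ∨ r)) ∨ (((p ∨ ¬p) ⊃ (q ⊃ r)) ∨ ¬¬p) = 3/5 ∨ 1 = 1
¬p = ¬4/5 = 1/5
¬r = ¬2/5 = 3/5
¬p ∨ ¬r = 1/5 ∨ 3/5 = 3/5
¬q = ¬1/5 = 4/5
¬q ⊃ p = 4/5 ⊃ 4/5 = 1
(¬p ∨ ¬r) ∧ (¬q ⊃ p) = 3/5 ∧ 1 = 3/5
¬q = ¬1/5 = 4/5
¬q ∧ r = 4/5 ∧ 2/5 = 2/5
p ∧ r = 4/5 ∧ 2/5 = 2/5
p ∨ r = 4/5 ∨ 2/5 = 4/5
(p ∧ r) ∧ (p ∨ r) = 2/5 ∧ 4/5 = 2/5
((p ∧ r) ∧ (p ∨ r)) ⊃ p = 2/5 ⊃ 4/5 = 1
(¬q ∧ r) ∧ (((p ∧ r) ∧ (p ∨ r)) ⊃ p) = 2/5 ∧ 1 = 2/5
((¬p ∨ ¬r) ∧ (¬q ⊃ p)) ∨ ((¬q ∧ r) ∧ (((p ∧ r) ∧ (p ∨ r)) ⊃ p)) = 3/5 ∨ 2/5 = 3/5
q ∨ p = 1/5 ∨ 4/5 = 4/5
¬p = ¬4/5 = 1/5
(q ∨ p) ⊃ ¬p = 4/5 ⊃ 1/5 = 2/5
¬r = ¬2/5 = 3/5
((q ∨ p) ⊃ ¬p) ∧ ¬r = 2/5 ∧ 3/5 = 2/5
r ∧ q = 2/5 ∧ 1/5 = 1/5
q ∨ (r ∧ q) = 1/5 ∨ 1/5 = 1/5
¬(q ∨ (r ∧ q)) = ¬1/5 = 4/5
¬¬(q ∨ (r ∧ q)) = ¬4/5 = 1/5
(((q ∨ p) ⊃ ¬p) ∧ ¬r) ⊃ ¬¬(q ∨ (r ∧ q)) = 2/5 ⊃ 1/5 = 4/5
(((¬p ∨ ¬r) ∧ (¬q ⊃ p)) ∨ ((¬q ∧ r) ∧ (((p ∧ r) ∧ (p ∨ r)) ⊃ p))) ∨ ((((q ∨ p) ⊃ ¬p) ∧ ¬r) ⊃ ¬¬(q ∨ (r ∧ q))) = 3/5 ∨ 4/5 = 4/5
((((p ∧ p) ∨ (r ∧ q)) ⊃ (q ∨ r)) ∨ (((p ∨ ¬p) ⊃ (q ⊃ r)) ∨ ¬¬p)) ∧ ((((¬p ∨ ¬r) ∧ (¬q ⊃ p)) ∨ ((¬q ∧ r) ∧ (((p ∧ r) ∧ (p ∨ r)) ⊃ p))) ∨ ((((q ∨ p) ⊃ ¬p) ∧ ¬r) ⊃ ¬¬(q ∨ (r ∧ q)))) = 1 ∧ 4/5 = 4/5

4/5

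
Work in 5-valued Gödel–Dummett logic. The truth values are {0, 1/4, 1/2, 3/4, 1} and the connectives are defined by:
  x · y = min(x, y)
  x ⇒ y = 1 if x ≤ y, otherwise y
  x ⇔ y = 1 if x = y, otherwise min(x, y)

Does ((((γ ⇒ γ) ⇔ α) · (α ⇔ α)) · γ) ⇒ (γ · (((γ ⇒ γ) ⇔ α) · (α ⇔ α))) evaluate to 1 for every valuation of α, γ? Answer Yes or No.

At α = 3/4, γ = 0, for instance:
γ ⇒ γ = 0 ⇒ 0 = 1
(γ ⇒ γ) ⇔ α = 1 ⇔ 3/4 = 3/4
α ⇔ α = 3/4 ⇔ 3/4 = 1
((γ ⇒ γ) ⇔ α) · (α ⇔ α) = 3/4 · 1 = 3/4
(((γ ⇒ γ) ⇔ α) · (α ⇔ α)) · γ = 3/4 · 0 = 0
γ · (((γ ⇒ γ) ⇔ α) · (α ⇔ α)) = 0 · 3/4 = 0
((((γ ⇒ γ) ⇔ α) · (α ⇔ α)) · γ) ⇒ (γ · (((γ ⇒ γ) ⇔ α) · (α ⇔ α))) = 0 ⇒ 0 = 1
and checking the remaining 24 assignments likewise gives ≥ 1 in every case.

Yes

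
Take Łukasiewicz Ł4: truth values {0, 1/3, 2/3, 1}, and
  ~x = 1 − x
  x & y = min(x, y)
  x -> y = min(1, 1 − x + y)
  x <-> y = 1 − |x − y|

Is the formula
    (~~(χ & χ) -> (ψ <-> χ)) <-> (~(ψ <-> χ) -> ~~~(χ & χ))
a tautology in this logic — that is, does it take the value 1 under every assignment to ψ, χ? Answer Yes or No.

Yes

ψ = 0, χ = 0 ↦ 1
ψ = 0, χ = 1/3 ↦ 1
ψ = 0, χ = 2/3 ↦ 1
ψ = 0, χ = 1 ↦ 1
ψ = 1/3, χ = 0 ↦ 1
ψ = 1/3, χ = 1/3 ↦ 1
ψ = 1/3, χ = 2/3 ↦ 1
ψ = 1/3, χ = 1 ↦ 1
ψ = 2/3, χ = 0 ↦ 1
ψ = 2/3, χ = 1/3 ↦ 1
ψ = 2/3, χ = 2/3 ↦ 1
ψ = 2/3, χ = 1 ↦ 1
ψ = 1, χ = 0 ↦ 1
ψ = 1, χ = 1/3 ↦ 1
ψ = 1, χ = 2/3 ↦ 1
ψ = 1, χ = 1 ↦ 1
Every assignment gives a value ≥ 1.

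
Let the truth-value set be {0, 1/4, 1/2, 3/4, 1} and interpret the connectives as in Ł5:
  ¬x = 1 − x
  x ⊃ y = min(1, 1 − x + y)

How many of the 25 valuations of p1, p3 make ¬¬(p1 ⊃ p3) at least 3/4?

value 1: 15 assignments (counts)
value 3/4: 4 assignments (counts)
value 1/2: 3 assignments
value 1/4: 2 assignments
value 0: 1 assignment
So 19 of the 25 assignments meet the threshold.

19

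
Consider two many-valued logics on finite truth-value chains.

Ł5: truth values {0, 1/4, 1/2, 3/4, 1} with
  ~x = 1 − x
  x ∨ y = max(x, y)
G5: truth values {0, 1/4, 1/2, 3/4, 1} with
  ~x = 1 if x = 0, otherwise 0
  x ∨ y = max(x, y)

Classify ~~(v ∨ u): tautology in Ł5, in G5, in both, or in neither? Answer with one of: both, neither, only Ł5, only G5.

In Ł5: at u = 0, v = 0 the value is 0 — not a tautology.
In G5: at u = 0, v = 0 the value is 0 — not a tautology.

neither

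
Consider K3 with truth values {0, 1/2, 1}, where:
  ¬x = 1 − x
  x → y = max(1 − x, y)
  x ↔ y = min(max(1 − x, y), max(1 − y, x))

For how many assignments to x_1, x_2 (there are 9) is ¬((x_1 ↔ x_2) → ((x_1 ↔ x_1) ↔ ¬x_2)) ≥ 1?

1

x_1 = 0, x_2 = 0 ↦ 0  <
x_1 = 0, x_2 = 1/2 ↦ 1/2  <
x_1 = 0, x_2 = 1 ↦ 0  <
x_1 = 1/2, x_2 = 0 ↦ 1/2  <
x_1 = 1/2, x_2 = 1/2 ↦ 1/2  <
x_1 = 1/2, x_2 = 1 ↦ 1/2  <
x_1 = 1, x_2 = 0 ↦ 0  <
x_1 = 1, x_2 = 1/2 ↦ 1/2  <
x_1 = 1, x_2 = 1 ↦ 1  ≥
So 1 of the 9 assignments meets the threshold.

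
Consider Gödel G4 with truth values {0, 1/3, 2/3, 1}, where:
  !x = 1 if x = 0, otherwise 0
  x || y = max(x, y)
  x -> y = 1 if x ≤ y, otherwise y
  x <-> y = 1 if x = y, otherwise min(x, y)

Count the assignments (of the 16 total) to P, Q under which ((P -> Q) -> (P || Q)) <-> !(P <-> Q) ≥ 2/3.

P = 0, Q = 0 ↦ 1  ≥
P = 0, Q = 1/3 ↦ 1/3  <
P = 0, Q = 2/3 ↦ 2/3  ≥
P = 0, Q = 1 ↦ 1  ≥
P = 1/3, Q = 0 ↦ 1  ≥
P = 1/3, Q = 1/3 ↦ 0  <
P = 1/3, Q = 2/3 ↦ 0  <
P = 1/3, Q = 1 ↦ 0  <
P = 2/3, Q = 0 ↦ 1  ≥
P = 2/3, Q = 1/3 ↦ 0  <
P = 2/3, Q = 2/3 ↦ 0  <
P = 2/3, Q = 1 ↦ 0  <
P = 1, Q = 0 ↦ 1  ≥
P = 1, Q = 1/3 ↦ 0  <
P = 1, Q = 2/3 ↦ 0  <
P = 1, Q = 1 ↦ 0  <
So 6 of the 16 assignments meet the threshold.

6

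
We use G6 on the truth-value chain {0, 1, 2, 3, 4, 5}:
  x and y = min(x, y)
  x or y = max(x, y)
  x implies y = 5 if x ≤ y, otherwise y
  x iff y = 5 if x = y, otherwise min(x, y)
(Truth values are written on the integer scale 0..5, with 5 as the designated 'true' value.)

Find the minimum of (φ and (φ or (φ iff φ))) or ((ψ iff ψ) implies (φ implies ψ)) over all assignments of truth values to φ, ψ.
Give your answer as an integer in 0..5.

Take φ = 1, ψ = 0:
φ iff φ = 1 iff 1 = 5
φ or (φ iff φ) = 1 or 5 = 5
φ and (φ or (φ iff φ)) = 1 and 5 = 1
ψ iff ψ = 0 iff 0 = 5
φ implies ψ = 1 implies 0 = 0
(ψ iff ψ) implies (φ implies ψ) = 5 implies 0 = 0
(φ and (φ or (φ iff φ))) or ((ψ iff ψ) implies (φ implies ψ)) = 1 or 0 = 1
No assignment yields a value below 1, so this is the minimum.

1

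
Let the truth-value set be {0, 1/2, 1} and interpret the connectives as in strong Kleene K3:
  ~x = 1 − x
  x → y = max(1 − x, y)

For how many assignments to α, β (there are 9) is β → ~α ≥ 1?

5

α = 0, β = 0 ↦ 1  ≥
α = 0, β = 1/2 ↦ 1  ≥
α = 0, β = 1 ↦ 1  ≥
α = 1/2, β = 0 ↦ 1  ≥
α = 1/2, β = 1/2 ↦ 1/2  <
α = 1/2, β = 1 ↦ 1/2  <
α = 1, β = 0 ↦ 1  ≥
α = 1, β = 1/2 ↦ 1/2  <
α = 1, β = 1 ↦ 0  <
So 5 of the 9 assignments meet the threshold.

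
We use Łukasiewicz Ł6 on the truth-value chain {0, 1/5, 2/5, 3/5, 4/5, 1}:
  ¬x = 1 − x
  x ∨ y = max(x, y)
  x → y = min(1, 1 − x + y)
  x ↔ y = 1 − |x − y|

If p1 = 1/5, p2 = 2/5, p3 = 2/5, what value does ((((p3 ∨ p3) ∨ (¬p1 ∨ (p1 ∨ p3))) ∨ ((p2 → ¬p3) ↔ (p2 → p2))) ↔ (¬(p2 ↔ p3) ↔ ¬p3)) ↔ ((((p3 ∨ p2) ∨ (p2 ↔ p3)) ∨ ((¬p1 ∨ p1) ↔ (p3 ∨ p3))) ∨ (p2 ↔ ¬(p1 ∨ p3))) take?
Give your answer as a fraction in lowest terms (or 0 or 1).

p3 ∨ p3 = 2/5 ∨ 2/5 = 2/5
¬p1 = ¬1/5 = 4/5
p1 ∨ p3 = 1/5 ∨ 2/5 = 2/5
¬p1 ∨ (p1 ∨ p3) = 4/5 ∨ 2/5 = 4/5
(p3 ∨ p3) ∨ (¬p1 ∨ (p1 ∨ p3)) = 2/5 ∨ 4/5 = 4/5
¬p3 = ¬2/5 = 3/5
p2 → ¬p3 = 2/5 → 3/5 = 1
p2 → p2 = 2/5 → 2/5 = 1
(p2 → ¬p3) ↔ (p2 → p2) = 1 ↔ 1 = 1
((p3 ∨ p3) ∨ (¬p1 ∨ (p1 ∨ p3))) ∨ ((p2 → ¬p3) ↔ (p2 → p2)) = 4/5 ∨ 1 = 1
p2 ↔ p3 = 2/5 ↔ 2/5 = 1
¬(p2 ↔ p3) = ¬1 = 0
¬p3 = ¬2/5 = 3/5
¬(p2 ↔ p3) ↔ ¬p3 = 0 ↔ 3/5 = 2/5
(((p3 ∨ p3) ∨ (¬p1 ∨ (p1 ∨ p3))) ∨ ((p2 → ¬p3) ↔ (p2 → p2))) ↔ (¬(p2 ↔ p3) ↔ ¬p3) = 1 ↔ 2/5 = 2/5
p3 ∨ p2 = 2/5 ∨ 2/5 = 2/5
p2 ↔ p3 = 2/5 ↔ 2/5 = 1
(p3 ∨ p2) ∨ (p2 ↔ p3) = 2/5 ∨ 1 = 1
¬p1 = ¬1/5 = 4/5
¬p1 ∨ p1 = 4/5 ∨ 1/5 = 4/5
p3 ∨ p3 = 2/5 ∨ 2/5 = 2/5
(¬p1 ∨ p1) ↔ (p3 ∨ p3) = 4/5 ↔ 2/5 = 3/5
((p3 ∨ p2) ∨ (p2 ↔ p3)) ∨ ((¬p1 ∨ p1) ↔ (p3 ∨ p3)) = 1 ∨ 3/5 = 1
p1 ∨ p3 = 1/5 ∨ 2/5 = 2/5
¬(p1 ∨ p3) = ¬2/5 = 3/5
p2 ↔ ¬(p1 ∨ p3) = 2/5 ↔ 3/5 = 4/5
(((p3 ∨ p2) ∨ (p2 ↔ p3)) ∨ ((¬p1 ∨ p1) ↔ (p3 ∨ p3))) ∨ (p2 ↔ ¬(p1 ∨ p3)) = 1 ∨ 4/5 = 1
((((p3 ∨ p3) ∨ (¬p1 ∨ (p1 ∨ p3))) ∨ ((p2 → ¬p3) ↔ (p2 → p2))) ↔ (¬(p2 ↔ p3) ↔ ¬p3)) ↔ ((((p3 ∨ p2) ∨ (p2 ↔ p3)) ∨ ((¬p1 ∨ p1) ↔ (p3 ∨ p3))) ∨ (p2 ↔ ¬(p1 ∨ p3))) = 2/5 ↔ 1 = 2/5

2/5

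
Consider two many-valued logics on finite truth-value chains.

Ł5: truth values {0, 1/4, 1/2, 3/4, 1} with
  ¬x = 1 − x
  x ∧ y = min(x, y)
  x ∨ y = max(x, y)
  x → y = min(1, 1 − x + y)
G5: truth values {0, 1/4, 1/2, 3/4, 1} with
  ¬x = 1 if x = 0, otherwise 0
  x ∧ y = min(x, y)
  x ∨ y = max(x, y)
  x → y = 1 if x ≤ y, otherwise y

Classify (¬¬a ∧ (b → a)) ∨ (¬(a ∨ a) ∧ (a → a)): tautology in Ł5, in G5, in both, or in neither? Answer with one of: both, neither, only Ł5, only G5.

neither

In Ł5: at a = 1/4, b = 0 the value is 3/4 — not a tautology.
In G5: at a = 1/4, b = 1/2 the value is 1/4 — not a tautology.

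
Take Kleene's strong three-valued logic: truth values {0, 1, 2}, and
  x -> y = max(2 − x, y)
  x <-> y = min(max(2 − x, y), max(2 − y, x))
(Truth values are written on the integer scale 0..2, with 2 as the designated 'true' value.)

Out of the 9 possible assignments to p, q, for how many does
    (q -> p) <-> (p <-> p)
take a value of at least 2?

4

p = 0, q = 0 ↦ 2  ≥
p = 0, q = 1 ↦ 1  <
p = 0, q = 2 ↦ 0  <
p = 1, q = 0 ↦ 1  <
p = 1, q = 1 ↦ 1  <
p = 1, q = 2 ↦ 1  <
p = 2, q = 0 ↦ 2  ≥
p = 2, q = 1 ↦ 2  ≥
p = 2, q = 2 ↦ 2  ≥
So 4 of the 9 assignments meet the threshold.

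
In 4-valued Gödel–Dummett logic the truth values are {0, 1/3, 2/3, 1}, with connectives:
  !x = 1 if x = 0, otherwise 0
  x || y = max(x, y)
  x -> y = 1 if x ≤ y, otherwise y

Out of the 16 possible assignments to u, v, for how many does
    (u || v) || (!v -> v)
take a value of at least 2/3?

14

u = 0, v = 0 ↦ 0  <
u = 0, v = 1/3 ↦ 1  ≥
u = 0, v = 2/3 ↦ 1  ≥
u = 0, v = 1 ↦ 1  ≥
u = 1/3, v = 0 ↦ 1/3  <
u = 1/3, v = 1/3 ↦ 1  ≥
u = 1/3, v = 2/3 ↦ 1  ≥
u = 1/3, v = 1 ↦ 1  ≥
u = 2/3, v = 0 ↦ 2/3  ≥
u = 2/3, v = 1/3 ↦ 1  ≥
u = 2/3, v = 2/3 ↦ 1  ≥
u = 2/3, v = 1 ↦ 1  ≥
u = 1, v = 0 ↦ 1  ≥
u = 1, v = 1/3 ↦ 1  ≥
u = 1, v = 2/3 ↦ 1  ≥
u = 1, v = 1 ↦ 1  ≥
So 14 of the 16 assignments meet the threshold.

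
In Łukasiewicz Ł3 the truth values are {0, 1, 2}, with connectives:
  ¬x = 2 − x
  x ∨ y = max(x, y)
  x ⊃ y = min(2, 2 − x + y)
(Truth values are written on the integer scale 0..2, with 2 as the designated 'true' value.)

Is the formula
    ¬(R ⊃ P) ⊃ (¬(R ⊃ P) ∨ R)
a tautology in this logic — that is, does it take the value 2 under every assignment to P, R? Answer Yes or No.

P = 0, R = 0 ↦ 2
P = 0, R = 1 ↦ 2
P = 0, R = 2 ↦ 2
P = 1, R = 0 ↦ 2
P = 1, R = 1 ↦ 2
P = 1, R = 2 ↦ 2
P = 2, R = 0 ↦ 2
P = 2, R = 1 ↦ 2
P = 2, R = 2 ↦ 2
Every assignment gives a value ≥ 2.

Yes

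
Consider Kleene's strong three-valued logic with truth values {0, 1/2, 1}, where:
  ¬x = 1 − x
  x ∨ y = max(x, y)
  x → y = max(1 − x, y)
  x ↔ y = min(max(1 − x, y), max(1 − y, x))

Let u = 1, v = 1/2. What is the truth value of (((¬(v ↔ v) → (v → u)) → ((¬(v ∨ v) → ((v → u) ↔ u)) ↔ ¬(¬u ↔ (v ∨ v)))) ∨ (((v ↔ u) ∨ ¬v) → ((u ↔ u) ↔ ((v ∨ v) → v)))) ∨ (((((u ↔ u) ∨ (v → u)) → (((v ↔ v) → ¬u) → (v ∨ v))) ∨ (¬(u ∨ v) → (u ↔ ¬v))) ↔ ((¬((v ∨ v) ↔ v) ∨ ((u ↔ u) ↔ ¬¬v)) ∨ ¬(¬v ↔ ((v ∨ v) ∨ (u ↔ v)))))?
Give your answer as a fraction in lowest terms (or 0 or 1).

v ↔ v = 1/2 ↔ 1/2 = 1/2
¬(v ↔ v) = ¬1/2 = 1/2
v → u = 1/2 → 1 = 1
¬(v ↔ v) → (v → u) = 1/2 → 1 = 1
v ∨ v = 1/2 ∨ 1/2 = 1/2
¬(v ∨ v) = ¬1/2 = 1/2
v → u = 1/2 → 1 = 1
(v → u) ↔ u = 1 ↔ 1 = 1
¬(v ∨ v) → ((v → u) ↔ u) = 1/2 → 1 = 1
¬u = ¬1 = 0
v ∨ v = 1/2 ∨ 1/2 = 1/2
¬u ↔ (v ∨ v) = 0 ↔ 1/2 = 1/2
¬(¬u ↔ (v ∨ v)) = ¬1/2 = 1/2
(¬(v ∨ v) → ((v → u) ↔ u)) ↔ ¬(¬u ↔ (v ∨ v)) = 1 ↔ 1/2 = 1/2
(¬(v ↔ v) → (v → u)) → ((¬(v ∨ v) → ((v → u) ↔ u)) ↔ ¬(¬u ↔ (v ∨ v))) = 1 → 1/2 = 1/2
v ↔ u = 1/2 ↔ 1 = 1/2
¬v = ¬1/2 = 1/2
(v ↔ u) ∨ ¬v = 1/2 ∨ 1/2 = 1/2
u ↔ u = 1 ↔ 1 = 1
v ∨ v = 1/2 ∨ 1/2 = 1/2
(v ∨ v) → v = 1/2 → 1/2 = 1/2
(u ↔ u) ↔ ((v ∨ v) → v) = 1 ↔ 1/2 = 1/2
((v ↔ u) ∨ ¬v) → ((u ↔ u) ↔ ((v ∨ v) → v)) = 1/2 → 1/2 = 1/2
((¬(v ↔ v) → (v → u)) → ((¬(v ∨ v) → ((v → u) ↔ u)) ↔ ¬(¬u ↔ (v ∨ v)))) ∨ (((v ↔ u) ∨ ¬v) → ((u ↔ u) ↔ ((v ∨ v) → v))) = 1/2 ∨ 1/2 = 1/2
u ↔ u = 1 ↔ 1 = 1
v → u = 1/2 → 1 = 1
(u ↔ u) ∨ (v → u) = 1 ∨ 1 = 1
v ↔ v = 1/2 ↔ 1/2 = 1/2
¬u = ¬1 = 0
(v ↔ v) → ¬u = 1/2 → 0 = 1/2
v ∨ v = 1/2 ∨ 1/2 = 1/2
((v ↔ v) → ¬u) → (v ∨ v) = 1/2 → 1/2 = 1/2
((u ↔ u) ∨ (v → u)) → (((v ↔ v) → ¬u) → (v ∨ v)) = 1 → 1/2 = 1/2
u ∨ v = 1 ∨ 1/2 = 1
¬(u ∨ v) = ¬1 = 0
¬v = ¬1/2 = 1/2
u ↔ ¬v = 1 ↔ 1/2 = 1/2
¬(u ∨ v) → (u ↔ ¬v) = 0 → 1/2 = 1
(((u ↔ u) ∨ (v → u)) → (((v ↔ v) → ¬u) → (v ∨ v))) ∨ (¬(u ∨ v) → (u ↔ ¬v)) = 1/2 ∨ 1 = 1
v ∨ v = 1/2 ∨ 1/2 = 1/2
(v ∨ v) ↔ v = 1/2 ↔ 1/2 = 1/2
¬((v ∨ v) ↔ v) = ¬1/2 = 1/2
u ↔ u = 1 ↔ 1 = 1
¬v = ¬1/2 = 1/2
¬¬v = ¬1/2 = 1/2
(u ↔ u) ↔ ¬¬v = 1 ↔ 1/2 = 1/2
¬((v ∨ v) ↔ v) ∨ ((u ↔ u) ↔ ¬¬v) = 1/2 ∨ 1/2 = 1/2
¬v = ¬1/2 = 1/2
v ∨ v = 1/2 ∨ 1/2 = 1/2
u ↔ v = 1 ↔ 1/2 = 1/2
(v ∨ v) ∨ (u ↔ v) = 1/2 ∨ 1/2 = 1/2
¬v ↔ ((v ∨ v) ∨ (u ↔ v)) = 1/2 ↔ 1/2 = 1/2
¬(¬v ↔ ((v ∨ v) ∨ (u ↔ v))) = ¬1/2 = 1/2
(¬((v ∨ v) ↔ v) ∨ ((u ↔ u) ↔ ¬¬v)) ∨ ¬(¬v ↔ ((v ∨ v) ∨ (u ↔ v))) = 1/2 ∨ 1/2 = 1/2
((((u ↔ u) ∨ (v → u)) → (((v ↔ v) → ¬u) → (v ∨ v))) ∨ (¬(u ∨ v) → (u ↔ ¬v))) ↔ ((¬((v ∨ v) ↔ v) ∨ ((u ↔ u) ↔ ¬¬v)) ∨ ¬(¬v ↔ ((v ∨ v) ∨ (u ↔ v)))) = 1 ↔ 1/2 = 1/2
(((¬(v ↔ v) → (v → u)) → ((¬(v ∨ v) → ((v → u) ↔ u)) ↔ ¬(¬u ↔ (v ∨ v)))) ∨ (((v ↔ u) ∨ ¬v) → ((u ↔ u) ↔ ((v ∨ v) → v)))) ∨ (((((u ↔ u) ∨ (v → u)) → (((v ↔ v) → ¬u) → (v ∨ v))) ∨ (¬(u ∨ v) → (u ↔ ¬v))) ↔ ((¬((v ∨ v) ↔ v) ∨ ((u ↔ u) ↔ ¬¬v)) ∨ ¬(¬v ↔ ((v ∨ v) ∨ (u ↔ v))))) = 1/2 ∨ 1/2 = 1/2

1/2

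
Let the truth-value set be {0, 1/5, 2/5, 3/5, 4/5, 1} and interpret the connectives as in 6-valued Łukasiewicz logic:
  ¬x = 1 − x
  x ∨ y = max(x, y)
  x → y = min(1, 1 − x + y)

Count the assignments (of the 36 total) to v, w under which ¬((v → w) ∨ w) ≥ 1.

value 1: 1 assignment (counts)
value 4/5: 2 assignments
value 3/5: 3 assignments
value 2/5: 4 assignments
value 1/5: 5 assignments
value 0: 21 assignments
So 1 of the 36 assignments meets the threshold.

1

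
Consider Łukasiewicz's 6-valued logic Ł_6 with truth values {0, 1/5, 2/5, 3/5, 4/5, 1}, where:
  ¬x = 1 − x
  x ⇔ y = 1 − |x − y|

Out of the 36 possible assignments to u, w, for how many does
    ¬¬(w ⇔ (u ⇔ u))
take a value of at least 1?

value 1: 6 assignments (counts)
value 4/5: 6 assignments
value 3/5: 6 assignments
value 2/5: 6 assignments
value 1/5: 6 assignments
value 0: 6 assignments
So 6 of the 36 assignments meet the threshold.

6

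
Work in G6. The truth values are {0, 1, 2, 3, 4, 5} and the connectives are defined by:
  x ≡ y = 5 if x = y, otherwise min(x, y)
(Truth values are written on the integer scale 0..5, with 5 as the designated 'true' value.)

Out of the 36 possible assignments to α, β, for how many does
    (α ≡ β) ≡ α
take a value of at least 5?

value 5: 16 assignments (counts)
value 4: 2 assignments
value 3: 3 assignments
value 2: 4 assignments
value 1: 5 assignments
value 0: 6 assignments
So 16 of the 36 assignments meet the threshold.

16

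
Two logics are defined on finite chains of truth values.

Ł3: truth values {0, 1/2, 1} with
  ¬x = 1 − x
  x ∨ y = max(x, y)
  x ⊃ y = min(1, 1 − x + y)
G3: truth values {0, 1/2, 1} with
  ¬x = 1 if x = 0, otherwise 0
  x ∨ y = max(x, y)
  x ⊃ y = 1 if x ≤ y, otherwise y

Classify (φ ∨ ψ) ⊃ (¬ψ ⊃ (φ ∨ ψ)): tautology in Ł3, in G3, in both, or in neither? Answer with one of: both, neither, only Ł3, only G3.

In Ł3: every assignment gives 1 — tautology.
In G3: every assignment gives 1 — tautology.

both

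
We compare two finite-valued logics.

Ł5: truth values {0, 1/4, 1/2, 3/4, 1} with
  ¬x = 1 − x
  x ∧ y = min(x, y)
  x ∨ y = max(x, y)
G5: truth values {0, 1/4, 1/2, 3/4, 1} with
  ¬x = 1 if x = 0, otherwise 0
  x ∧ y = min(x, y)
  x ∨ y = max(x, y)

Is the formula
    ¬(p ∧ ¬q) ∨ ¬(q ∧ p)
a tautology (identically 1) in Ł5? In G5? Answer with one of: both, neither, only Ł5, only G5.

only G5

In Ł5: at p = 1/4, q = 1/4 the value is 3/4 — not a tautology.
In G5: every assignment gives 1 — tautology.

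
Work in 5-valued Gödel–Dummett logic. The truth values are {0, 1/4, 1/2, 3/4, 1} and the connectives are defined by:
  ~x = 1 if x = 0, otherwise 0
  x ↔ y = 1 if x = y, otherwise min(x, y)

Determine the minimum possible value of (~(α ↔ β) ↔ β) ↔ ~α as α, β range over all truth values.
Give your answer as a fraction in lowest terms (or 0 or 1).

Take α = 0, β = 1/4:
α ↔ β = 0 ↔ 1/4 = 0
~(α ↔ β) = ~0 = 1
~(α ↔ β) ↔ β = 1 ↔ 1/4 = 1/4
~α = ~0 = 1
(~(α ↔ β) ↔ β) ↔ ~α = 1/4 ↔ 1 = 1/4
No assignment yields a value below 1/4, so this is the minimum.

1/4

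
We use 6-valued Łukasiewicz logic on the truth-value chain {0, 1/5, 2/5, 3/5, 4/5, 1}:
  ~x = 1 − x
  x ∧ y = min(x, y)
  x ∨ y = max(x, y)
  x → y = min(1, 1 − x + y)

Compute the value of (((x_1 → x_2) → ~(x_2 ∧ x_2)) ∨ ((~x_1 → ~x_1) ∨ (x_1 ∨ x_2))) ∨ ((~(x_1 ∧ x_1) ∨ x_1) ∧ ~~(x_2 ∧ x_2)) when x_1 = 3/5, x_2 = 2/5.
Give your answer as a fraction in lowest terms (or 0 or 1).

x_1 → x_2 = 3/5 → 2/5 = 4/5
x_2 ∧ x_2 = 2/5 ∧ 2/5 = 2/5
~(x_2 ∧ x_2) = ~2/5 = 3/5
(x_1 → x_2) → ~(x_2 ∧ x_2) = 4/5 → 3/5 = 4/5
~x_1 = ~3/5 = 2/5
~x_1 = ~3/5 = 2/5
~x_1 → ~x_1 = 2/5 → 2/5 = 1
x_1 ∨ x_2 = 3/5 ∨ 2/5 = 3/5
(~x_1 → ~x_1) ∨ (x_1 ∨ x_2) = 1 ∨ 3/5 = 1
((x_1 → x_2) → ~(x_2 ∧ x_2)) ∨ ((~x_1 → ~x_1) ∨ (x_1 ∨ x_2)) = 4/5 ∨ 1 = 1
x_1 ∧ x_1 = 3/5 ∧ 3/5 = 3/5
~(x_1 ∧ x_1) = ~3/5 = 2/5
~(x_1 ∧ x_1) ∨ x_1 = 2/5 ∨ 3/5 = 3/5
x_2 ∧ x_2 = 2/5 ∧ 2/5 = 2/5
~(x_2 ∧ x_2) = ~2/5 = 3/5
~~(x_2 ∧ x_2) = ~3/5 = 2/5
(~(x_1 ∧ x_1) ∨ x_1) ∧ ~~(x_2 ∧ x_2) = 3/5 ∧ 2/5 = 2/5
(((x_1 → x_2) → ~(x_2 ∧ x_2)) ∨ ((~x_1 → ~x_1) ∨ (x_1 ∨ x_2))) ∨ ((~(x_1 ∧ x_1) ∨ x_1) ∧ ~~(x_2 ∧ x_2)) = 1 ∨ 2/5 = 1

1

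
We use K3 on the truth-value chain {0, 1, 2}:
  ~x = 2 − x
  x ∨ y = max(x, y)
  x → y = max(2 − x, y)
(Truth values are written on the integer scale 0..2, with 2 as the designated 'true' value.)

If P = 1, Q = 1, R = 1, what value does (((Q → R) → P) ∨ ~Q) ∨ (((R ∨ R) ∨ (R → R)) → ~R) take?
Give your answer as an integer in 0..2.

Q → R = 1 → 1 = 1
(Q → R) → P = 1 → 1 = 1
~Q = ~1 = 1
((Q → R) → P) ∨ ~Q = 1 ∨ 1 = 1
R ∨ R = 1 ∨ 1 = 1
R → R = 1 → 1 = 1
(R ∨ R) ∨ (R → R) = 1 ∨ 1 = 1
~R = ~1 = 1
((R ∨ R) ∨ (R → R)) → ~R = 1 → 1 = 1
(((Q → R) → P) ∨ ~Q) ∨ (((R ∨ R) ∨ (R → R)) → ~R) = 1 ∨ 1 = 1

1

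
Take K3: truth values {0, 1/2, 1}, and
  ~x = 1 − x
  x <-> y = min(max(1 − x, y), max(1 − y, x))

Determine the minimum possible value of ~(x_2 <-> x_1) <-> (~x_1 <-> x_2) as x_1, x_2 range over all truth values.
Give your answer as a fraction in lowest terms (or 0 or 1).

1/2

Take x_1 = 0, x_2 = 1/2:
x_2 <-> x_1 = 1/2 <-> 0 = 1/2
~(x_2 <-> x_1) = ~1/2 = 1/2
~x_1 = ~0 = 1
~x_1 <-> x_2 = 1 <-> 1/2 = 1/2
~(x_2 <-> x_1) <-> (~x_1 <-> x_2) = 1/2 <-> 1/2 = 1/2
No assignment yields a value below 1/2, so this is the minimum.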